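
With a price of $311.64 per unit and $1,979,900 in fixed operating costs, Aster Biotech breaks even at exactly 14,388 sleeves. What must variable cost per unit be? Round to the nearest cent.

At break-even, FC = Q × (P − VC), so P − VC = $1,979,900 ÷ 14,388 = $137.6077.
Hence VC = price − CM = $311.64 − $137.6077 = $174.03.

$174.03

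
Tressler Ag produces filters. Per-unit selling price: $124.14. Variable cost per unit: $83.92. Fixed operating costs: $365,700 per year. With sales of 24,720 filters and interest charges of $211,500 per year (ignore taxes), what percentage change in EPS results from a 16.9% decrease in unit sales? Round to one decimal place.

-40.3%

Contribution at this volume is 24,720 × $40.22 = $994,238.40.
Operating income = contribution − fixed costs = $994,238.40 − $365,700 = $628,538.40.
After interest of $211,500.00, pre-tax earnings = $417,038.40.
Degree of combined leverage = contribution ÷ (EBIT − I) = $994,238.40 ÷ $417,038.40 = 2.3840.
%ΔEPS = DCL × %ΔSales = 2.3840 × -16.9% = -40.3%.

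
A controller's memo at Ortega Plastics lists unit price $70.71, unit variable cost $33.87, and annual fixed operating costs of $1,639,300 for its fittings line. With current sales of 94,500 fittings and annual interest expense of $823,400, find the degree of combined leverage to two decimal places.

3.42

Total contribution margin = 94,500 × $36.84 = $3,481,380.00.
Subtracting fixed costs: EBIT = $3,481,380.00 − $1,639,300 = $1,842,080.00. Interest = $823,400.00, so EBIT − I = $1,018,680.00.
Degree of total leverage = total CM / (EBIT − interest) = $3,481,380.00 / $1,018,680.00 = 3.4175.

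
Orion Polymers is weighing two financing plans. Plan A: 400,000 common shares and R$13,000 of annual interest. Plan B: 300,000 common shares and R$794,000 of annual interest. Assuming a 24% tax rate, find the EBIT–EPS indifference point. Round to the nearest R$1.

R$3,137,000

Set EPS_A = EPS_B: (EBIT − R$13,000)(1 − 0.24) ÷ 400,000 = (EBIT − R$794,000)(1 − 0.24) ÷ 300,000.
Cancelling (1 − t) and cross-multiplying: 300,000·(EBIT − 13,000) = 400,000·(EBIT − 794,000).
EBIT × (400,000 − 300,000) = 794,000 × 400,000 − 13,000 × 300,000 = 313,700,000,000, so EBIT = 313,700,000,000 ÷ 100,000 = 3,137,000.00.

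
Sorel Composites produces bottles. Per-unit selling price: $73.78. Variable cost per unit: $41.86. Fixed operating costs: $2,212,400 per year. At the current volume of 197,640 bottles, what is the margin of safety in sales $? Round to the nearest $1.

$9,468,130

Each unit contributes $73.78 − $41.86 = $31.92. Break-even units = $2,212,400 ÷ $31.92 = 69,310.78; break-even revenue = 69,310.78 × $73.78 = $5,113,749.12.
Current sales = 197,640 × $73.78 = $14,581,879.20.
Margin of safety = $14,581,879.20 − $5,113,749.12 = $9,468,130.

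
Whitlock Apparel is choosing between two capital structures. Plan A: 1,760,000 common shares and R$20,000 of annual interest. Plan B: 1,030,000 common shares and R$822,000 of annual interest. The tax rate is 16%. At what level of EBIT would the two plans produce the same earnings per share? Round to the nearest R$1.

At indifference, (EBIT − 20,000)(1 − t)/1,760,000 = (EBIT − 822,000)(1 − t)/1,030,000.
Cancelling (1 − t) and cross-multiplying: 1,030,000·(EBIT − 20,000) = 1,760,000·(EBIT − 822,000).
Solving, EBIT = (822,000·1,760,000 − 20,000·1,030,000) / (1,760,000 − 1,030,000) = 1,426,120,000,000 / 730,000 = 1,953,589.04.

R$1,953,589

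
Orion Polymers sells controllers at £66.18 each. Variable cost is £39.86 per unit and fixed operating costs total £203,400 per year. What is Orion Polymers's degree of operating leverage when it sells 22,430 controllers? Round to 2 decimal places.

Contribution at this volume is 22,430 × £26.32 = £590,357.60.
Subtracting fixed costs: EBIT = £590,357.60 − £203,400 = £386,957.60.
Degree of operating leverage = £590,357.60 / £386,957.60 = 1.5256.

1.53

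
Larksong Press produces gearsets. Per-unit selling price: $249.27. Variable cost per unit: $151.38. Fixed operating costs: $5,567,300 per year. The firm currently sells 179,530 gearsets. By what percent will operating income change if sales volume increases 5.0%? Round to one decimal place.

At 179,530 units, contribution = 179,530 × $97.89 = $17,574,191.70.
Operating income = contribution − fixed costs = $17,574,191.70 − $5,567,300 = $12,006,891.70.
Degree of operating leverage = $17,574,191.70 / $12,006,891.70 = 1.4637.
Operating income changes by 1.4637 × +5.0% = +7.3%.

+7.3%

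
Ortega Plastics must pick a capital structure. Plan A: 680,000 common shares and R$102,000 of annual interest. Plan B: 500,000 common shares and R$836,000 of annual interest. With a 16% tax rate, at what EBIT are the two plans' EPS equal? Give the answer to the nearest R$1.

R$2,874,889

Set EPS_A = EPS_B: (EBIT − R$102,000)(1 − 0.16) ÷ 680,000 = (EBIT − R$836,000)(1 − 0.16) ÷ 500,000.
The (1 − t) factor cancels: (EBIT − 102,000) × 500,000 = (EBIT − 836,000) × 680,000.
Solving, EBIT = (836,000·680,000 − 102,000·500,000) / (680,000 − 500,000) = 517,480,000,000 / 180,000 = 2,874,888.89.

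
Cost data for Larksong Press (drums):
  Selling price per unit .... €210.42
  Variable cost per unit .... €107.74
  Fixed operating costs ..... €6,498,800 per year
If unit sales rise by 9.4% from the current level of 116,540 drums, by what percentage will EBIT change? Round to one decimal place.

Contribution at this volume is 116,540 × €102.68 = €11,966,327.20.
Subtracting fixed costs: EBIT = €11,966,327.20 − €6,498,800 = €5,467,527.20.
DOL = contribution ÷ EBIT = €11,966,327.20 ÷ €5,467,527.20 = 2.1886.
So EBIT moves 2.1886 × (+9.4%) = +20.6%.

+20.6%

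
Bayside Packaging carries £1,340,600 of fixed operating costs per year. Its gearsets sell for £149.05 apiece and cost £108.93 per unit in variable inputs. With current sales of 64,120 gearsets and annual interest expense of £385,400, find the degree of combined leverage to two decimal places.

3.04

At 64,120 units, contribution = 64,120 × £40.12 = £2,572,494.40.
Operating income = contribution − fixed costs = £2,572,494.40 − £1,340,600 = £1,231,894.40. Interest = £385,400.00, so EBIT − I = £846,494.40.
Degree of total leverage = total CM / (EBIT − interest) = £2,572,494.40 / £846,494.40 = 3.0390.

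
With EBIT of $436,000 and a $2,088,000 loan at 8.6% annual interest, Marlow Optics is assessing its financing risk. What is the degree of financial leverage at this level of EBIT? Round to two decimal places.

1.70

Interest = $179,568.00.
Degree of financial leverage = EBIT / (EBIT − interest) = $436,000 / $256,432.00 = 1.7003.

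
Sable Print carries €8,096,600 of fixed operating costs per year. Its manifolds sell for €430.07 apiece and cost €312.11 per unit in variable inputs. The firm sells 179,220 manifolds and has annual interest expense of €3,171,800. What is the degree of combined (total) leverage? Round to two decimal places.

2.14

Contribution at this volume is 179,220 × €117.96 = €21,140,791.20.
EBIT = €21,140,791.20 − €8,096,600 = €13,044,191.20. Interest = €3,171,800.00, so EBIT − I = €9,872,391.20.
DCL = contribution ÷ (EBIT − I) = €21,140,791.20 ÷ €9,872,391.20 = 2.1414.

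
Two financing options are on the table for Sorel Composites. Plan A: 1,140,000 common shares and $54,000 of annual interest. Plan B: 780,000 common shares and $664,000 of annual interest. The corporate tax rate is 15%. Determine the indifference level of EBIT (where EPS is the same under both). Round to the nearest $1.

$1,985,667

At indifference, (EBIT − 54,000)(1 − t)/1,140,000 = (EBIT − 664,000)(1 − t)/780,000.
The (1 − t) factor cancels: (EBIT − 54,000) × 780,000 = (EBIT − 664,000) × 1,140,000.
Solving, EBIT = (664,000·1,140,000 − 54,000·780,000) / (1,140,000 − 780,000) = 714,840,000,000 / 360,000 = 1,985,666.67.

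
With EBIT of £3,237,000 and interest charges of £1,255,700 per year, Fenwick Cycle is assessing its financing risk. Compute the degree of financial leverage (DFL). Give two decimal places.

Interest = £1,255,700.00.
DFL = EBIT ÷ (EBIT − I) = £3,237,000 ÷ (£3,237,000 − £1,255,700.00) = £3,237,000 ÷ £1,981,300.00 = 1.6338.

1.63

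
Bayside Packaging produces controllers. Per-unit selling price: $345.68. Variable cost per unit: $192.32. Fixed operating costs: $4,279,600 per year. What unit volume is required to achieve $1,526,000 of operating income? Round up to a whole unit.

37,857 controllers

Each unit contributes $345.68 − $192.32 = $153.36.
Units = (FC + target) / CM = ($4,279,600 + $1,526,000) / $153.36 = 37,856.03, so 37,857 controllers.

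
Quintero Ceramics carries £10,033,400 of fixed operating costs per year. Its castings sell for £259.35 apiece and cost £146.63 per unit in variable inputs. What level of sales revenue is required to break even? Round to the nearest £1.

CM per unit = £259.35 − £146.63 = £112.72; CM ratio = £112.72 / £259.35 = 0.4346.
Break-even revenue = fixed costs × price ÷ CM = £10,033,400 × £259.35 ÷ £112.72 = £23,085,187.

£23,085,187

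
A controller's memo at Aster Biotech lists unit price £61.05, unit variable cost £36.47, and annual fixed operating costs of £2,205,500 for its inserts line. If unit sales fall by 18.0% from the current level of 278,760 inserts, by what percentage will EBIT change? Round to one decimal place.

Contribution at this volume is 278,760 × £24.58 = £6,851,920.80.
EBIT = £6,851,920.80 − £2,205,500 = £4,646,420.80.
So DOL = total CM / EBIT = £6,851,920.80 / £4,646,420.80 = 1.4747.
%ΔEBIT = DOL × %ΔSales = 1.4747 × -18.0% = -26.5%.

-26.5%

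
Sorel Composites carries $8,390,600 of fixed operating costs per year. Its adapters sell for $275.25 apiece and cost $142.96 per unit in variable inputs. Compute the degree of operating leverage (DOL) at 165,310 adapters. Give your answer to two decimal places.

1.62

Contribution at this volume is 165,310 × $132.29 = $21,868,859.90.
EBIT = $21,868,859.90 − $8,390,600 = $13,478,259.90.
DOL = contribution ÷ EBIT = $21,868,859.90 ÷ $13,478,259.90 = 1.6225.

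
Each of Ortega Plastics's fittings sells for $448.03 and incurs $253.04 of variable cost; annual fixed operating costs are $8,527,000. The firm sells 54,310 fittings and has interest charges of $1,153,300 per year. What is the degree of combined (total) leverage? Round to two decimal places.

11.64

Contribution at this volume is 54,310 × $194.99 = $10,589,906.90.
Operating income = contribution − fixed costs = $10,589,906.90 − $8,527,000 = $2,062,906.90. Interest = $1,153,300.00.
DOL = $10,589,906.90 ÷ $2,062,906.90 = 5.1335; DFL = $2,062,906.90 ÷ $909,606.90 = 2.2679.
Combined leverage = 5.1335 × 2.2679 = 11.6423.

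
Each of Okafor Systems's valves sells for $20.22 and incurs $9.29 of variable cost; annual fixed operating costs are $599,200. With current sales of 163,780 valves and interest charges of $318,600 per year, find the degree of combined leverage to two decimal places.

At 163,780 units, contribution = 163,780 × $10.93 = $1,790,115.40.
EBIT = $1,790,115.40 − $599,200 = $1,190,915.40. Interest = $318,600.00.
DOL = $1,790,115.40 ÷ $1,190,915.40 = 1.5031; DFL = $1,190,915.40 ÷ $872,315.40 = 1.3652.
DCL = DOL × DFL = 1.5031 × 1.3652 = 2.0520.

2.05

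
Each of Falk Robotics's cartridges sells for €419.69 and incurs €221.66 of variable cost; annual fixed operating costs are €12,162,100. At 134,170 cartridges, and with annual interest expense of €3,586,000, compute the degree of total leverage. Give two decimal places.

2.46

Total contribution margin = 134,170 × €198.03 = €26,569,685.10.
Subtracting fixed costs: EBIT = €26,569,685.10 − €12,162,100 = €14,407,585.10. Interest = €3,586,000.00, so EBIT − I = €10,821,585.10.
Degree of total leverage = total CM / (EBIT − interest) = €26,569,685.10 / €10,821,585.10 = 2.4552.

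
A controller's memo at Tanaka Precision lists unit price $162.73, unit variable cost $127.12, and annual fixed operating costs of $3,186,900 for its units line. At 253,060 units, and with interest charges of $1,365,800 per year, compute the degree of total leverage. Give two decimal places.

2.02

At 253,060 units, contribution = 253,060 × $35.61 = $9,011,466.60.
Operating income = contribution − fixed costs = $9,011,466.60 − $3,186,900 = $5,824,566.60. Interest = $1,365,800.00.
DOL = $9,011,466.60 ÷ $5,824,566.60 = 1.5471; DFL = $5,824,566.60 ÷ $4,458,766.60 = 1.3063.
DCL = DOL × DFL = 1.5471 × 1.3063 = 2.0210.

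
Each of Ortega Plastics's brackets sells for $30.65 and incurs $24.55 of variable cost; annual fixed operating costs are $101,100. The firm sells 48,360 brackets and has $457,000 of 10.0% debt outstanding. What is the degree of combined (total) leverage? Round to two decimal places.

1.99

Contribution at this volume is 48,360 × $6.10 = $294,996.00.
EBIT = $294,996.00 − $101,100 = $193,896.00. Interest = $45,700.00, so EBIT − I = $148,196.00.
DCL = contribution ÷ (EBIT − I) = $294,996.00 ÷ $148,196.00 = 1.9906.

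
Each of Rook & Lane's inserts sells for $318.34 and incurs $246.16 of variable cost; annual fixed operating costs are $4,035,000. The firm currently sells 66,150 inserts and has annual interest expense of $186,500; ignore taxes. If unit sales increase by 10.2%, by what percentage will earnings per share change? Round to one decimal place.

+88.0%

Contribution at this volume is 66,150 × $72.18 = $4,774,707.00.
EBIT = $4,774,707.00 − $4,035,000 = $739,707.00.
Interest = $186,500.00, so EBIT − I = $553,207.00.
Degree of combined leverage = contribution ÷ (EBIT − I) = $4,774,707.00 ÷ $553,207.00 = 8.6310.
EPS therefore changes by 8.6310 × (+10.2%) = +88.0%.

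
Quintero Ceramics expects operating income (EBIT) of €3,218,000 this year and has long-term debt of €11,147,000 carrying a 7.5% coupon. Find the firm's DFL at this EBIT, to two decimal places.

Interest = €836,025.00.
Degree of financial leverage = EBIT / (EBIT − interest) = €3,218,000 / €2,381,975.00 = 1.3510.

1.35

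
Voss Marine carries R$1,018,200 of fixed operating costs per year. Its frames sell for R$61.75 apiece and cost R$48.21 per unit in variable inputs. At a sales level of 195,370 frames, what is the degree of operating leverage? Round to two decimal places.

1.63

Total contribution margin = 195,370 × R$13.54 = R$2,645,309.80.
EBIT = R$2,645,309.80 − R$1,018,200 = R$1,627,109.80.
So DOL = total CM / EBIT = R$2,645,309.80 / R$1,627,109.80 = 1.6258.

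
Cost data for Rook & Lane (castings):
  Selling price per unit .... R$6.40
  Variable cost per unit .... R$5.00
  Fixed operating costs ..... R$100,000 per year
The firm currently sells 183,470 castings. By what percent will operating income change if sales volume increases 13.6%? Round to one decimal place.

Contribution at this volume is 183,470 × R$1.40 = R$256,858.00.
EBIT = R$256,858.00 − R$100,000 = R$156,858.00.
So DOL = total CM / EBIT = R$256,858.00 / R$156,858.00 = 1.6375.
So EBIT moves 1.6375 × (+13.6%) = +22.3%.

+22.3%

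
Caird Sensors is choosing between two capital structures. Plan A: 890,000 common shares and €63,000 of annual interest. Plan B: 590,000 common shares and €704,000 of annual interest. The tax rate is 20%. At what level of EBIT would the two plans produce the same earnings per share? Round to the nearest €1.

Set EPS_A = EPS_B: (EBIT − €63,000)(1 − 0.20) ÷ 890,000 = (EBIT − €704,000)(1 − 0.20) ÷ 590,000.
Cancelling (1 − t) and cross-multiplying: 590,000·(EBIT − 63,000) = 890,000·(EBIT − 704,000).
EBIT × (890,000 − 590,000) = 704,000 × 890,000 − 63,000 × 590,000 = 589,390,000,000, so EBIT = 589,390,000,000 ÷ 300,000 = 1,964,633.33.

€1,964,633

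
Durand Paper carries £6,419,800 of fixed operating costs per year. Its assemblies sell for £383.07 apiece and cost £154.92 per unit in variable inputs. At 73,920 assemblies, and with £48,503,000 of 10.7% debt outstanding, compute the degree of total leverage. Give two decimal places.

3.21

Total contribution margin = 73,920 × £228.15 = £16,864,848.00.
Operating income = contribution − fixed costs = £16,864,848.00 − £6,419,800 = £10,445,048.00. Interest = £5,189,821.00, so EBIT − I = £5,255,227.00.
Degree of total leverage = total CM / (EBIT − interest) = £16,864,848.00 / £5,255,227.00 = 3.2092.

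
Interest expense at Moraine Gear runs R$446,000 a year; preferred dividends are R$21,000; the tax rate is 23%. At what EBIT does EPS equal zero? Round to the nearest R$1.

Preferred dividends are paid after tax, so their pre-tax equivalent is R$21,000 ÷ (1 − 0.23) = R$27,272.73.
EPS = 0 when EBIT covers interest plus the pre-tax preferred burden: R$446,000 + R$27,272.73 = R$473,272.73.

R$473,273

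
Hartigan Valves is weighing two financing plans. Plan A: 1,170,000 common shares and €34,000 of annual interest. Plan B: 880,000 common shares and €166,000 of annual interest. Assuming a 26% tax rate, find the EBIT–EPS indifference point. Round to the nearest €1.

€566,552

Set EPS_A = EPS_B: (EBIT − €34,000)(1 − 0.26) ÷ 1,170,000 = (EBIT − €166,000)(1 − 0.26) ÷ 880,000.
Cancelling (1 − t) and cross-multiplying: 880,000·(EBIT − 34,000) = 1,170,000·(EBIT − 166,000).
Solving, EBIT = (166,000·1,170,000 − 34,000·880,000) / (1,170,000 − 880,000) = 164,300,000,000 / 290,000 = 566,551.72.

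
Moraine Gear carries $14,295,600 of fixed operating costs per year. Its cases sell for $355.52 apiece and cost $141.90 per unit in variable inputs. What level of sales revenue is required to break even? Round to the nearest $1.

CM per unit = $355.52 − $141.90 = $213.62; CM ratio = $213.62 / $355.52 = 0.6009.
Break-even sales = FC ÷ CM ratio = $14,295,600 × $355.52 / $213.62 = $23,791,647.

$23,791,647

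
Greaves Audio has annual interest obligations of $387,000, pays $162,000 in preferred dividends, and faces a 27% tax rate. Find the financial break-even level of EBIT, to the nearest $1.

$608,918

Preferred dividends are paid after tax, so their pre-tax equivalent is $162,000 ÷ (1 − 0.27) = $221,917.81.
Financial break-even EBIT = interest + D_p ÷ (1 − t) = $387,000 + $221,917.81 = $608,917.81.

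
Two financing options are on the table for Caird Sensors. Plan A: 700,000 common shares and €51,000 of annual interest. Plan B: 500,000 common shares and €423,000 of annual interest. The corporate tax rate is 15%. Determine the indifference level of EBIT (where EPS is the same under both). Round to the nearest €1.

€1,353,000

Set EPS_A = EPS_B: (EBIT − €51,000)(1 − 0.15) ÷ 700,000 = (EBIT − €423,000)(1 − 0.15) ÷ 500,000.
Cancelling (1 − t) and cross-multiplying: 500,000·(EBIT − 51,000) = 700,000·(EBIT − 423,000).
Solving, EBIT = (423,000·700,000 − 51,000·500,000) / (700,000 − 500,000) = 270,600,000,000 / 200,000 = 1,353,000.00.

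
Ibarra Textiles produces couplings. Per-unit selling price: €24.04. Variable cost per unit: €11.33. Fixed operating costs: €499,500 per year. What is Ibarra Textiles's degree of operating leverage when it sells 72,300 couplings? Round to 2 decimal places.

2.19

At 72,300 units, contribution = 72,300 × €12.71 = €918,933.00.
EBIT = €918,933.00 − €499,500 = €419,433.00.
Degree of operating leverage = €918,933.00 / €419,433.00 = 2.1909.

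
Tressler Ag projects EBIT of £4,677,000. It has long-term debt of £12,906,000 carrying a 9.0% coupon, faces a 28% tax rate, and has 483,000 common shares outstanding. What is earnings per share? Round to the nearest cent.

£5.24

Pre-tax income = £4,677,000 − £1,161,540.00 = £3,515,460.00.
After tax at 28%: net income = £3,515,460.00 × 0.72 = £2,531,131.20.
Per share: £2,531,131.20 / 483,000 shares = £5.24.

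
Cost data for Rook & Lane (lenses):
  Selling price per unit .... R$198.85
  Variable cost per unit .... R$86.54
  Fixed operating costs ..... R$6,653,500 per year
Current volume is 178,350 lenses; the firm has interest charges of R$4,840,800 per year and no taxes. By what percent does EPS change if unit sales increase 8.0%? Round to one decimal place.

Total contribution margin = 178,350 × R$112.31 = R$20,030,488.50.
EBIT = R$20,030,488.50 − R$6,653,500 = R$13,376,988.50.
Interest = R$4,840,800.00, so EBIT − I = R$8,536,188.50.
Degree of combined leverage = contribution ÷ (EBIT − I) = R$20,030,488.50 ÷ R$8,536,188.50 = 2.3465.
%ΔEPS = DCL × %ΔSales = 2.3465 × +8.0% = +18.8%.

+18.8%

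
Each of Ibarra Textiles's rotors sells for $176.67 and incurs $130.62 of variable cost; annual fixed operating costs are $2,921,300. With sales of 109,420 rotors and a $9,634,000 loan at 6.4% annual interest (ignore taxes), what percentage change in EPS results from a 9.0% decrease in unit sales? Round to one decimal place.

At 109,420 units, contribution = 109,420 × $46.05 = $5,038,791.00.
EBIT = $5,038,791.00 − $2,921,300 = $2,117,491.00.
Interest = $616,576.00, so EBIT − I = $1,500,915.00.
DCL = total CM / (EBIT − I) = $5,038,791.00 / $1,500,915.00 = 3.3571.
EPS therefore changes by 3.3571 × (-9.0%) = -30.2%.

-30.2%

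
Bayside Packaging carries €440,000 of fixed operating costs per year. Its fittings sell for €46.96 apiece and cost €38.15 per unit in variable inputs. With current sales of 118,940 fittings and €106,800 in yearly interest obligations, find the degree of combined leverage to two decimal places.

Contribution at this volume is 118,940 × €8.81 = €1,047,861.40.
Subtracting fixed costs: EBIT = €1,047,861.40 − €440,000 = €607,861.40. Interest = €106,800.00.
DOL = €1,047,861.40 ÷ €607,861.40 = 1.7238; DFL = €607,861.40 ÷ €501,061.40 = 1.2131.
DCL = DOL × DFL = 1.7238 × 1.2131 = 2.0911.

2.09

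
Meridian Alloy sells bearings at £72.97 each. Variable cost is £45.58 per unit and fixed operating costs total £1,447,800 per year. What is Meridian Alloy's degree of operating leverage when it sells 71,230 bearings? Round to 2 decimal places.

3.88

At 71,230 units, contribution = 71,230 × £27.39 = £1,950,989.70.
EBIT = £1,950,989.70 − £1,447,800 = £503,189.70.
DOL = contribution ÷ EBIT = £1,950,989.70 ÷ £503,189.70 = 3.8772.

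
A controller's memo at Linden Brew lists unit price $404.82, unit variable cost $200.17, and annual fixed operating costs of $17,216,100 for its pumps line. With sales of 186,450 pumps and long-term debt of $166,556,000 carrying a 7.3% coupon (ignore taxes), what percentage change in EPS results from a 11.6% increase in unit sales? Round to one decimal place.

+50.4%

At 186,450 units, contribution = 186,450 × $204.65 = $38,156,992.50.
Subtracting fixed costs: EBIT = $38,156,992.50 − $17,216,100 = $20,940,892.50.
After interest of $12,158,588.00, pre-tax earnings = $8,782,304.50.
Degree of combined leverage = contribution ÷ (EBIT − I) = $38,156,992.50 ÷ $8,782,304.50 = 4.3448.
EPS therefore changes by 4.3448 × (+11.6%) = +50.4%.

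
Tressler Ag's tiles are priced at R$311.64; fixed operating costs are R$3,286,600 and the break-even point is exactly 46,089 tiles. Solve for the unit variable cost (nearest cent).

At break-even, FC = Q × (P − VC), so P − VC = R$3,286,600 ÷ 46,089 = R$71.3099.
Variable cost per unit = R$311.64 − R$71.3099 = R$240.33.

R$240.33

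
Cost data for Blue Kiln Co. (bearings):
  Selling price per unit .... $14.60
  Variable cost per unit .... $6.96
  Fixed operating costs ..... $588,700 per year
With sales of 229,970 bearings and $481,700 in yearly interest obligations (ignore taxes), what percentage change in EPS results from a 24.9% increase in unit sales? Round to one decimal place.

+63.7%

Contribution at this volume is 229,970 × $7.64 = $1,756,970.80.
EBIT = $1,756,970.80 − $588,700 = $1,168,270.80.
Interest = $481,700.00, so EBIT − I = $686,570.80.
DCL = total CM / (EBIT − I) = $1,756,970.80 / $686,570.80 = 2.5591.
EPS therefore changes by 2.5591 × (+24.9%) = +63.7%.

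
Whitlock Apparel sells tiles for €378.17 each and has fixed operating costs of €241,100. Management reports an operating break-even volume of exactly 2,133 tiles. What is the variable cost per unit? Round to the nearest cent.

Contribution per unit must be FC / Q = €241,100 / 2,133 = €113.0333.
Hence VC = price − CM = €378.17 − €113.0333 = €265.14.

€265.14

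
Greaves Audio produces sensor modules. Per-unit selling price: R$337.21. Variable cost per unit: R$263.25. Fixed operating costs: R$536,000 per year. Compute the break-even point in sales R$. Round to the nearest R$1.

R$2,443,815

Contribution margin per unit = R$337.21 − R$263.25 = R$73.96, a CM ratio of R$73.96 ÷ R$337.21 = 0.2193.
Break-even sales = FC ÷ CM ratio = R$536,000 × R$337.21 / R$73.96 = R$2,443,815.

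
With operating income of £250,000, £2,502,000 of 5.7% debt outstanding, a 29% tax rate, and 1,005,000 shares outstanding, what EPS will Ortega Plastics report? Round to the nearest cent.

£0.08

Interest = £142,614.00, so EBT = £250,000 − £142,614.00 = £107,386.00.
After tax at 29%: net income = £107,386.00 × 0.71 = £76,244.06.
Per share: £76,244.06 / 1,005,000 shares = £0.08.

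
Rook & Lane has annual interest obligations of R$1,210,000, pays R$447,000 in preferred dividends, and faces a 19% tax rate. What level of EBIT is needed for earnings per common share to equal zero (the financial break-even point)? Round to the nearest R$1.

Preferred dividends are paid after tax, so their pre-tax equivalent is R$447,000 ÷ (1 − 0.19) = R$551,851.85.
Financial break-even EBIT = interest + D_p ÷ (1 − t) = R$1,210,000 + R$551,851.85 = R$1,761,851.85.

R$1,761,852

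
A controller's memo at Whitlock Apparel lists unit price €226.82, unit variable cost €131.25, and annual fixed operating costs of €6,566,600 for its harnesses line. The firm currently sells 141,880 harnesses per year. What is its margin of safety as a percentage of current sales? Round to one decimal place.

51.6%

Unit CM = price − variable cost = €226.82 − €131.25 = €95.57. Break-even units = €6,566,600 ÷ €95.57 = 68,709.85; break-even revenue = 68,709.85 × €226.82 = €15,584,767.31.
Actual sales revenue = 141,880 × €226.82 = €32,181,221.60.
Margin of safety = (€32,181,221.60 − €15,584,767.31) ÷ €32,181,221.60 = 51.6%.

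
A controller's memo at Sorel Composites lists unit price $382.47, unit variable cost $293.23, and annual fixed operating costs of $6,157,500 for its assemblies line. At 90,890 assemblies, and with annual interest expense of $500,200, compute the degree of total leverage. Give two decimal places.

5.58

Total contribution margin = 90,890 × $89.24 = $8,111,023.60.
Subtracting fixed costs: EBIT = $8,111,023.60 − $6,157,500 = $1,953,523.60. Interest = $500,200.00, so EBIT − I = $1,453,323.60.
DCL = contribution ÷ (EBIT − I) = $8,111,023.60 ÷ $1,453,323.60 = 5.5810.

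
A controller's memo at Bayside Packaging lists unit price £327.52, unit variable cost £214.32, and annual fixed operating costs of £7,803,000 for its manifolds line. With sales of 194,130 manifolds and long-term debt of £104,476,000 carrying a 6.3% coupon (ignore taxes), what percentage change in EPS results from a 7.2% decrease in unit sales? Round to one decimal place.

-20.8%

Contribution at this volume is 194,130 × £113.20 = £21,975,516.00.
Operating income = contribution − fixed costs = £21,975,516.00 − £7,803,000 = £14,172,516.00.
After interest of £6,581,988.00, pre-tax earnings = £7,590,528.00.
DCL = total CM / (EBIT − I) = £21,975,516.00 / £7,590,528.00 = 2.8951.
EPS therefore changes by 2.8951 × (-7.2%) = -20.8%.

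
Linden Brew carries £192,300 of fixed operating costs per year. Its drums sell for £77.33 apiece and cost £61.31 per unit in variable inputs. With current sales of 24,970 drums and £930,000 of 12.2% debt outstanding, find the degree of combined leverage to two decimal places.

4.24

At 24,970 units, contribution = 24,970 × £16.02 = £400,019.40.
Operating income = contribution − fixed costs = £400,019.40 − £192,300 = £207,719.40. Interest = £113,460.00, so EBIT − I = £94,259.40.
DCL = contribution ÷ (EBIT − I) = £400,019.40 ÷ £94,259.40 = 4.2438.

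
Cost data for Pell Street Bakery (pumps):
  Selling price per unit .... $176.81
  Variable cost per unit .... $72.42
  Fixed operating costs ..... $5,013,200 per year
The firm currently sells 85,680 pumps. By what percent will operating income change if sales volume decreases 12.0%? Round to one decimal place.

-27.3%

Contribution at this volume is 85,680 × $104.39 = $8,944,135.20.
EBIT = $8,944,135.20 − $5,013,200 = $3,930,935.20.
Degree of operating leverage = $8,944,135.20 / $3,930,935.20 = 2.2753.
So EBIT moves 2.2753 × (-12.0%) = -27.3%.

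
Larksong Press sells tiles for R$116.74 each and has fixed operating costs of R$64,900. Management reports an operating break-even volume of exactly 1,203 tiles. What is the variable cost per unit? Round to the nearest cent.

R$62.79

Contribution per unit must be FC / Q = R$64,900 / 1,203 = R$53.9485.
Variable cost per unit = R$116.74 − R$53.9485 = R$62.79.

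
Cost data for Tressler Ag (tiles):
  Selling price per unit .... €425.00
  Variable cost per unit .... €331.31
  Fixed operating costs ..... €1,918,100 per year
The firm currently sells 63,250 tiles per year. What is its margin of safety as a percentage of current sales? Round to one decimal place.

67.6%

Contribution margin per unit = €425.00 − €331.31 = €93.69. Break-even units = €1,918,100 ÷ €93.69 = 20,472.84; break-even revenue = 20,472.84 × €425.00 = €8,700,955.28.
Actual sales revenue = 63,250 × €425.00 = €26,881,250.00.
Margin of safety = (€26,881,250.00 − €8,700,955.28) ÷ €26,881,250.00 = 67.6%.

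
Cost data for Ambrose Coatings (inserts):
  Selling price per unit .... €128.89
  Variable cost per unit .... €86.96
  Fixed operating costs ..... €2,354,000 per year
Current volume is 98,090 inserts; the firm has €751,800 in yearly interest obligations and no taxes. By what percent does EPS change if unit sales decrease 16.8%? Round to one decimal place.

-68.6%

At 98,090 units, contribution = 98,090 × €41.93 = €4,112,913.70.
EBIT = €4,112,913.70 − €2,354,000 = €1,758,913.70.
After interest of €751,800.00, pre-tax earnings = €1,007,113.70.
Degree of combined leverage = contribution ÷ (EBIT − I) = €4,112,913.70 ÷ €1,007,113.70 = 4.0839.
%ΔEPS = DCL × %ΔSales = 4.0839 × -16.8% = -68.6%.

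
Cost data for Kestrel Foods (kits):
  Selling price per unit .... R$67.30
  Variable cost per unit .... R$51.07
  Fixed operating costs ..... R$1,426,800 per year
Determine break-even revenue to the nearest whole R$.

CM per unit = R$67.30 − R$51.07 = R$16.23; CM ratio = R$16.23 / R$67.30 = 0.2412.
Break-even sales = FC ÷ CM ratio = R$1,426,800 × R$67.30 / R$16.23 = R$5,916,429.

R$5,916,429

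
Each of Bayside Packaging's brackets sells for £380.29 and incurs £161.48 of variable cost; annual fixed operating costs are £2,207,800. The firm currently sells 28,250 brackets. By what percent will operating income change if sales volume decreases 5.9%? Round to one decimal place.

Total contribution margin = 28,250 × £218.81 = £6,181,382.50.
Operating income = contribution − fixed costs = £6,181,382.50 − £2,207,800 = £3,973,582.50.
DOL = contribution ÷ EBIT = £6,181,382.50 ÷ £3,973,582.50 = 1.5556.
%ΔEBIT = DOL × %ΔSales = 1.5556 × -5.9% = -9.2%.

-9.2%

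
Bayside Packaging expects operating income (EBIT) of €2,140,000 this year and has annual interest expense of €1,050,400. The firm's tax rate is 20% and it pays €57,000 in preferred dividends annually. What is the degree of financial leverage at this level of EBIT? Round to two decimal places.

2.10

Interest = €1,050,400.00.
Pre-tax preferred-dividend burden = €57,000 ÷ (1 − 0.20) = €71,250.00.
DFL = EBIT ÷ [EBIT − I − D_p/(1−t)] = €2,140,000 ÷ [€2,140,000 − €1,050,400.00 − €71,250.00] = €2,140,000 ÷ €1,018,350.00 = 2.1014.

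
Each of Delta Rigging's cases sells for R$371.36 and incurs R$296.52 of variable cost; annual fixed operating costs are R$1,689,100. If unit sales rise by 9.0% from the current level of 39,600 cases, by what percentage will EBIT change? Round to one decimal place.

At 39,600 units, contribution = 39,600 × R$74.84 = R$2,963,664.00.
EBIT = R$2,963,664.00 − R$1,689,100 = R$1,274,564.00.
Degree of operating leverage = R$2,963,664.00 / R$1,274,564.00 = 2.3252.
%ΔEBIT = DOL × %ΔSales = 2.3252 × +9.0% = +20.9%.

+20.9%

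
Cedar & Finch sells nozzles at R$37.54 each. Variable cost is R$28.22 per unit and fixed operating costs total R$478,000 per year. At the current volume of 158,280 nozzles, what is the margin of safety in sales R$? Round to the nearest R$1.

Unit CM = price − variable cost = R$37.54 − R$28.22 = R$9.32. Break-even units = R$478,000 ÷ R$9.32 = 51,287.55; break-even revenue = 51,287.55 × R$37.54 = R$1,925,334.76.
Current sales = 158,280 × R$37.54 = R$5,941,831.20.
Margin of safety = R$5,941,831.20 − R$1,925,334.76 = R$4,016,496.

R$4,016,496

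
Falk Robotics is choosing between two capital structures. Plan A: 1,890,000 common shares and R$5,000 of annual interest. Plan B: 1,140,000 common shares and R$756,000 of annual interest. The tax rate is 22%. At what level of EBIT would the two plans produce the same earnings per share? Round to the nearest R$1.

Set EPS_A = EPS_B: (EBIT − R$5,000)(1 − 0.22) ÷ 1,890,000 = (EBIT − R$756,000)(1 − 0.22) ÷ 1,140,000.
Cancelling (1 − t) and cross-multiplying: 1,140,000·(EBIT − 5,000) = 1,890,000·(EBIT − 756,000).
EBIT × (1,890,000 − 1,140,000) = 756,000 × 1,890,000 − 5,000 × 1,140,000 = 1,423,140,000,000, so EBIT = 1,423,140,000,000 ÷ 750,000 = 1,897,520.00.

R$1,897,520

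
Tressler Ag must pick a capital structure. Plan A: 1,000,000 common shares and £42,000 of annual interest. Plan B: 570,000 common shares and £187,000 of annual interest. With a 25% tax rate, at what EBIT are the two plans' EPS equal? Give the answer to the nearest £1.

Set EPS_A = EPS_B: (EBIT − £42,000)(1 − 0.25) ÷ 1,000,000 = (EBIT − £187,000)(1 − 0.25) ÷ 570,000.
The (1 − t) factor cancels: (EBIT − 42,000) × 570,000 = (EBIT − 187,000) × 1,000,000.
Solving, EBIT = (187,000·1,000,000 − 42,000·570,000) / (1,000,000 − 570,000) = 163,060,000,000 / 430,000 = 379,209.30.

£379,209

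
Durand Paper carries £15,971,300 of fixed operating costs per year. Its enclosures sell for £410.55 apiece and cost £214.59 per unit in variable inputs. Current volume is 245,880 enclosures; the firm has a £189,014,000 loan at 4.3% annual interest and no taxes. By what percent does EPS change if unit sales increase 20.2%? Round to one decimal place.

+40.4%

Contribution at this volume is 245,880 × £195.96 = £48,182,644.80.
Subtracting fixed costs: EBIT = £48,182,644.80 − £15,971,300 = £32,211,344.80.
Interest = £8,127,602.00, so EBIT − I = £24,083,742.80.
DCL = total CM / (EBIT − I) = £48,182,644.80 / £24,083,742.80 = 2.0006.
EPS therefore changes by 2.0006 × (+20.2%) = +40.4%.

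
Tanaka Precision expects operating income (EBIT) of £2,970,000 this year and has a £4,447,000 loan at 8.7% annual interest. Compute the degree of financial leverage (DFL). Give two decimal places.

Annual interest charges come to £386,889.00.
Degree of financial leverage = EBIT / (EBIT − interest) = £2,970,000 / £2,583,111.00 = 1.1498.

1.15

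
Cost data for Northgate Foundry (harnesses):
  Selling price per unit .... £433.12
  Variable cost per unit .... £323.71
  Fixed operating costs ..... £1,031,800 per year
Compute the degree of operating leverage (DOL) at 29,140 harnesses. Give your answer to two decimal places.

Contribution at this volume is 29,140 × £109.41 = £3,188,207.40.
EBIT = £3,188,207.40 − £1,031,800 = £2,156,407.40.
Degree of operating leverage = £3,188,207.40 / £2,156,407.40 = 1.4785.

1.48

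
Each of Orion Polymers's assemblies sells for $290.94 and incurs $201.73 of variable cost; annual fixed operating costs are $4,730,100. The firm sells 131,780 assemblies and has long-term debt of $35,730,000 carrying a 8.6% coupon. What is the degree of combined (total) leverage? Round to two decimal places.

2.97

At 131,780 units, contribution = 131,780 × $89.21 = $11,756,093.80.
Subtracting fixed costs: EBIT = $11,756,093.80 − $4,730,100 = $7,025,993.80. Interest = $3,072,780.00, so EBIT − I = $3,953,213.80.
Degree of total leverage = total CM / (EBIT − interest) = $11,756,093.80 / $3,953,213.80 = 2.9738.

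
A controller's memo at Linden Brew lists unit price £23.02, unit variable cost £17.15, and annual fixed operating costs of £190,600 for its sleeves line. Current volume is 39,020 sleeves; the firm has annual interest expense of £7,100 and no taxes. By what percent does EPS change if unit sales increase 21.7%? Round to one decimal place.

At 39,020 units, contribution = 39,020 × £5.87 = £229,047.40.
EBIT = £229,047.40 − £190,600 = £38,447.40.
After interest of £7,100.00, pre-tax earnings = £31,347.40.
DCL = total CM / (EBIT − I) = £229,047.40 / £31,347.40 = 7.3067.
EPS therefore changes by 7.3067 × (+21.7%) = +158.6%.

+158.6%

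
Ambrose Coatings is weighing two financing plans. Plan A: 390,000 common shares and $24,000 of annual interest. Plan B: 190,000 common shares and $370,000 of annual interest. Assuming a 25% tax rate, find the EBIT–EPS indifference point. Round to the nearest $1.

$698,700

At indifference, (EBIT − 24,000)(1 − t)/390,000 = (EBIT − 370,000)(1 − t)/190,000.
Cancelling (1 − t) and cross-multiplying: 190,000·(EBIT − 24,000) = 390,000·(EBIT − 370,000).
EBIT × (390,000 − 190,000) = 370,000 × 390,000 − 24,000 × 190,000 = 139,740,000,000, so EBIT = 139,740,000,000 ÷ 200,000 = 698,700.00.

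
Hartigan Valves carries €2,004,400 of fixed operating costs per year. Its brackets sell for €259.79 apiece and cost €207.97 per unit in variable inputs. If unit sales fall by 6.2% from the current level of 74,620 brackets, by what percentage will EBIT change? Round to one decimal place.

-12.9%

Total contribution margin = 74,620 × €51.82 = €3,866,808.40.
Operating income = contribution − fixed costs = €3,866,808.40 − €2,004,400 = €1,862,408.40.
Degree of operating leverage = €3,866,808.40 / €1,862,408.40 = 2.0762.
Operating income changes by 2.0762 × -6.2% = -12.9%.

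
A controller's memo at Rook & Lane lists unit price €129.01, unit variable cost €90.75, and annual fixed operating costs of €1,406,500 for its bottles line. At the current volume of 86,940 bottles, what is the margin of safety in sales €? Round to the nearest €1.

€6,473,511

Contribution margin per unit = €129.01 − €90.75 = €38.26. Break-even units = €1,406,500 ÷ €38.26 = 36,761.63; break-even revenue = 36,761.63 × €129.01 = €4,742,618.01.
Current sales = 86,940 × €129.01 = €11,216,129.40.
Margin of safety = €11,216,129.40 − €4,742,618.01 = €6,473,511.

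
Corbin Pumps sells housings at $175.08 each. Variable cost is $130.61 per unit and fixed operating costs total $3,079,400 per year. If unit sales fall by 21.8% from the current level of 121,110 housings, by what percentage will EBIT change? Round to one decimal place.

-50.9%

At 121,110 units, contribution = 121,110 × $44.47 = $5,385,761.70.
Operating income = contribution − fixed costs = $5,385,761.70 − $3,079,400 = $2,306,361.70.
Degree of operating leverage = $5,385,761.70 / $2,306,361.70 = 2.3352.
So EBIT moves 2.3352 × (-21.8%) = -50.9%.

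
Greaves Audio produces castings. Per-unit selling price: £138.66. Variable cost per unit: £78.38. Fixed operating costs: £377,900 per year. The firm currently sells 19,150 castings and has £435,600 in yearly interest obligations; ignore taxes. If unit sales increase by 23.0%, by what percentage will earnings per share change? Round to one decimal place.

Total contribution margin = 19,150 × £60.28 = £1,154,362.00.
Operating income = contribution − fixed costs = £1,154,362.00 − £377,900 = £776,462.00.
Interest = £435,600.00, so EBIT − I = £340,862.00.
DCL = total CM / (EBIT − I) = £1,154,362.00 / £340,862.00 = 3.3866.
%ΔEPS = DCL × %ΔSales = 3.3866 × +23.0% = +77.9%.

+77.9%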